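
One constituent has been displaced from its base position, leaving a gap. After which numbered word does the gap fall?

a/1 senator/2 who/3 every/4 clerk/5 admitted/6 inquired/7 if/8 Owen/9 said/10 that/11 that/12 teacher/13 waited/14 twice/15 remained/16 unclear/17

6

The displaced element is "a senator" (word 2).
It is linked across 1 clause boundary (Ø).
It functions as the subject of "inquired", so the gap sits immediately after word 6 ("admitted").
Base order: Every clerk admitted that a senator inquired if Owen said that that teacher waited twice.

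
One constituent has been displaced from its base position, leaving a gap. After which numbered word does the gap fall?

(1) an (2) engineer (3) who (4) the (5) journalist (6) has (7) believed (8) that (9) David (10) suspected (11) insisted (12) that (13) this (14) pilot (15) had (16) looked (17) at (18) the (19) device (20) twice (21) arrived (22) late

The displaced element is "an engineer" (word 2).
It is linked across 2 clause boundaries (that → Ø).
It functions as the subject of "insisted", so the gap sits immediately after word 10 ("suspected").
Base order: The journalist has believed that David suspected that an engineer insisted that this pilot had looked at the device twice.

10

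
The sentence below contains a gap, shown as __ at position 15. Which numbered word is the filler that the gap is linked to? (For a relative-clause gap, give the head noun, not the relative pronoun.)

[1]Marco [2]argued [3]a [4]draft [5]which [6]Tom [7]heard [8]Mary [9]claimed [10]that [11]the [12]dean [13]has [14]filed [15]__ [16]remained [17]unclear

4

The gap at 15 is the object of "filed", inside a relative clause.
The relative pronoun is "which" (word 5); it is bound by the head noun immediately before it.
Its filler is the head noun "draft", at word 4.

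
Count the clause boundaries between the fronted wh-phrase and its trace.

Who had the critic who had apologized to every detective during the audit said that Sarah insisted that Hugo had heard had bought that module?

"who" is extracted from the subject of "bought".
Boundaries crossed, outermost first: [that], [that], [Ø] — 3 in total.

3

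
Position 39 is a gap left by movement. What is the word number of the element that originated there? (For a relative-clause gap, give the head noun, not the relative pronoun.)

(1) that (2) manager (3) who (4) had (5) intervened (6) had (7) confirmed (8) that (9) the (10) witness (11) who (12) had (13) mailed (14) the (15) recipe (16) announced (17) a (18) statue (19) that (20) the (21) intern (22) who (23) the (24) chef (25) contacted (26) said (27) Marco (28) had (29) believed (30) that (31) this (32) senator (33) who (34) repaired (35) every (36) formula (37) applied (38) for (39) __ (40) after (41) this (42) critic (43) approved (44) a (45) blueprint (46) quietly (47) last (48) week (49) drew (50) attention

18

The gap at 39 is the prepositional object of "applied", inside a relative clause.
The relative pronoun is "that" (word 19); it is bound by the head noun immediately before it.
Its filler is the head noun "statue", at word 18.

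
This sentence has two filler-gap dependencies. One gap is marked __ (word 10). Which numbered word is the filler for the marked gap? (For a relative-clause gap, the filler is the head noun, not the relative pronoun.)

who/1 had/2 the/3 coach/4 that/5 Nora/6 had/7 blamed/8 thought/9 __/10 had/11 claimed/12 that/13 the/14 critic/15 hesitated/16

1

The marked gap is the subject of "claimed".
Its filler is the fronted wh-phrase "who", at word 1.
(The other dependency links word 4 to a gap after word 8.)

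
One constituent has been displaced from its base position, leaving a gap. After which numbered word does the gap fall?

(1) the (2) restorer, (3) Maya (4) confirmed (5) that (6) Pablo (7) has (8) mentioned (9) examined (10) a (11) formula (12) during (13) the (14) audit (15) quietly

8

The displaced element is "the restorer" (word 2).
It is linked across 2 clause boundaries (that → Ø).
It functions as the subject of "examined", so the gap sits immediately after word 8 ("mentioned").
Base order: Maya confirmed that Pablo has mentioned the restorer examined a formula during the audit quietly.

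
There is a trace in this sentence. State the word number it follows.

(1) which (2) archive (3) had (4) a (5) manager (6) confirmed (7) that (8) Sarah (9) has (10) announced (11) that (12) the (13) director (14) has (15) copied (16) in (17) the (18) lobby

15

The displaced element is "which archive" (word 2).
It is linked across 2 clause boundaries (that → that).
It functions as the direct object of "copied", so the gap sits immediately after word 15 ("copied").
Base order: A manager had confirmed that Sarah has announced that the director has copied which archive in the lobby.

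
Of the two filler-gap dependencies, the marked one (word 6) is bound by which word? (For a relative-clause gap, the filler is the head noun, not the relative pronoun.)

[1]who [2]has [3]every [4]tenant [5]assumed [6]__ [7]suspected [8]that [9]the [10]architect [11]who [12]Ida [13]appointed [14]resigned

The marked gap is the subject of "suspected".
Its filler is the fronted wh-phrase "who", at word 1.
(The other dependency links word 10 to a gap after word 13.)

1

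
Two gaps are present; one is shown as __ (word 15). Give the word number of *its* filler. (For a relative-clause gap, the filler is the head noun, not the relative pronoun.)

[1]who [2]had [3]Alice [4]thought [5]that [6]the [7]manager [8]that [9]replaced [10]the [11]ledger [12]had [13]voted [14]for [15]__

The marked gap is the object of the preposition "for" of "voted".
Its filler is the fronted wh-phrase "who", at word 1.
(The other dependency links word 7 to a gap after word 8.)

1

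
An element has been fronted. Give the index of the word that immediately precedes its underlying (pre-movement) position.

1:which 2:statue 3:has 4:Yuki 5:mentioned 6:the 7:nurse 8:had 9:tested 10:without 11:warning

9

The displaced element is "which statue" (word 2).
It is linked across 1 clause boundary (Ø).
It functions as the direct object of "tested", so the gap sits immediately after word 9 ("tested").
Base order: Yuki has mentioned the nurse had tested which statue without warning.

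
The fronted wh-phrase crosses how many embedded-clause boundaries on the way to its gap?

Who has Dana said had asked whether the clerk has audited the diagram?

1

"who" is extracted from the subject of "asked".
Boundaries crossed, outermost first: [Ø] — 1 in total.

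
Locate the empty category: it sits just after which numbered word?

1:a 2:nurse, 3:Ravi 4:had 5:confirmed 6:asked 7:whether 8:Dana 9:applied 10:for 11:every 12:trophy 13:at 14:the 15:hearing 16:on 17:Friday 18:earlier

The displaced element is "a nurse" (word 2).
It is linked across 1 clause boundary (Ø).
It functions as the subject of "asked", so the gap sits immediately after word 5 ("confirmed").
Base order: Ravi had confirmed a nurse asked whether Dana applied for every trophy at the hearing on Friday earlier.

5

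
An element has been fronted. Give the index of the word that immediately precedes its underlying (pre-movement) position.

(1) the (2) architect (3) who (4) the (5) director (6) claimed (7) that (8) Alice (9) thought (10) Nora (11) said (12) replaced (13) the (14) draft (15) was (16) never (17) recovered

11

The displaced element is "the architect" (word 2).
It is linked across 3 clause boundaries (that → Ø → Ø).
It functions as the subject of "replaced", so the gap sits immediately after word 11 ("said").
Base order: The director claimed that Alice thought Nora said that the architect replaced the draft.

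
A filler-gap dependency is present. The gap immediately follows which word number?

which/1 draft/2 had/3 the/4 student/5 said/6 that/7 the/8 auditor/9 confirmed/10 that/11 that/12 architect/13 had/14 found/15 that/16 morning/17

The displaced element is "which draft" (word 2).
It is linked across 2 clause boundaries (that → that).
It functions as the direct object of "found", so the gap sits immediately after word 15 ("found").
Base order: The student had said that the auditor confirmed that that architect had found which draft that morning.

15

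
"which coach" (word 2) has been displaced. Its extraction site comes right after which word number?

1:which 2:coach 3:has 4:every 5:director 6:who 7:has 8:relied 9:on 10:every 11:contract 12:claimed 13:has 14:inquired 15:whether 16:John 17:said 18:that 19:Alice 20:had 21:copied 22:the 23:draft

The displaced element is "which coach" (word 2).
It is linked across 1 clause boundary (Ø).
It functions as the subject of "inquired", so the gap sits immediately after word 12 ("claimed").
Base order: Every director who has relied on every contract has claimed which coach has inquired whether John said that Alice had copied the draft.

12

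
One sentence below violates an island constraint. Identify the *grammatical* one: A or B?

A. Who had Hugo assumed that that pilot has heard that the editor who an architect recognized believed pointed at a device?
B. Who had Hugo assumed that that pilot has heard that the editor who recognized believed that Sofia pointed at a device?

A

In B, the wh-phrase is extracted from inside a complex-NP island (relative clause) (introduced by "who"), which blocks movement.
In A, the extraction path crosses only that-complement boundaries, which are transparent.
So A is grammatical.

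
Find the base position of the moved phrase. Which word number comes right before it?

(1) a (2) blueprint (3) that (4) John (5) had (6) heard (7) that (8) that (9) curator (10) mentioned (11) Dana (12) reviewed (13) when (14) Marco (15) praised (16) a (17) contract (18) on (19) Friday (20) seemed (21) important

12

The displaced element is "a blueprint" (word 2).
It is linked across 2 clause boundaries (that → Ø).
It functions as the direct object of "reviewed", so the gap sits immediately after word 12 ("reviewed").
Base order: John had heard that that curator mentioned Dana reviewed a blueprint when Marco praised a contract on Friday.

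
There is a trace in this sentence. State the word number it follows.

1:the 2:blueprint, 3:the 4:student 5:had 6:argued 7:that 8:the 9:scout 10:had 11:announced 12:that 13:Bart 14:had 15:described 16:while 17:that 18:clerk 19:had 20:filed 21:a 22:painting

15

The displaced element is "the blueprint" (word 2).
It is linked across 2 clause boundaries (that → that).
It functions as the direct object of "described", so the gap sits immediately after word 15 ("described").
Base order: The student had argued that the scout had announced that Bart had described the blueprint while that clerk had filed a painting.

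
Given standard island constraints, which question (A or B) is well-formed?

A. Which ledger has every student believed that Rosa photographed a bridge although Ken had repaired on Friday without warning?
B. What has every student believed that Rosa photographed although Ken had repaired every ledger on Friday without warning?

In A, the wh-phrase is extracted from inside an adjunct island (introduced by "although"), which blocks movement.
In B, the extraction path crosses only that-complement boundaries, which are transparent.
So B is grammatical.

B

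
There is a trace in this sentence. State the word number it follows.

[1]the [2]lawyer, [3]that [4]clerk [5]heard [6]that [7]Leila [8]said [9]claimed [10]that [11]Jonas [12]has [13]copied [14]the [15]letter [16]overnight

The displaced element is "the lawyer" (word 2).
It is linked across 2 clause boundaries (that → Ø).
It functions as the subject of "claimed", so the gap sits immediately after word 8 ("said").
Base order: That clerk heard that Leila said the lawyer claimed that Jonas has copied the letter overnight.

8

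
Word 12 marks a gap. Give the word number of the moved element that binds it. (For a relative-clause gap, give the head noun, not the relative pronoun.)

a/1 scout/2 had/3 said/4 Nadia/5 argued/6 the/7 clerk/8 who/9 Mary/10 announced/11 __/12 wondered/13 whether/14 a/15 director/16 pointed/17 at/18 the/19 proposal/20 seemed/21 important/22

8

The gap at 12 is the subject of "wondered", inside a relative clause.
The relative pronoun is "who" (word 9); it is bound by the head noun immediately before it.
Its filler is the head noun "clerk", at word 8.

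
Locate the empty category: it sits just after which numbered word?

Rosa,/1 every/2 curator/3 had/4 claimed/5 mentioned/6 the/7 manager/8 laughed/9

5

The displaced element is "Rosa" (word 1).
It is linked across 1 clause boundary (Ø).
It functions as the subject of "mentioned", so the gap sits immediately after word 5 ("claimed").
Base order: Every curator had claimed that Rosa mentioned the manager laughed.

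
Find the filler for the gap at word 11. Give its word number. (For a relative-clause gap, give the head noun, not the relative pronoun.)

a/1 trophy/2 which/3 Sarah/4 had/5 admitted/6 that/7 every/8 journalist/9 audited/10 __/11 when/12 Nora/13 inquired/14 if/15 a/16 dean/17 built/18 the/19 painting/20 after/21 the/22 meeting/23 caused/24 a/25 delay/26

The gap at 11 is the object of "audited", inside a relative clause.
The relative pronoun is "which" (word 3); it is bound by the head noun immediately before it.
Its filler is the head noun "trophy", at word 2.

2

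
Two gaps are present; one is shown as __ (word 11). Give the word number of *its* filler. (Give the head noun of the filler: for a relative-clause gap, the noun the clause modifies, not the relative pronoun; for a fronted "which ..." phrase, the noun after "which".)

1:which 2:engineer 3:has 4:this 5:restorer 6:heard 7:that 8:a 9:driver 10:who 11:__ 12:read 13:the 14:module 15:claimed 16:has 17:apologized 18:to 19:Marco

9

The marked gap is inside the relative clause, the subject of "read".
Its filler is the head noun "driver" (via "who"), at word 9.
(The other dependency links word 2 to a gap after word 15.)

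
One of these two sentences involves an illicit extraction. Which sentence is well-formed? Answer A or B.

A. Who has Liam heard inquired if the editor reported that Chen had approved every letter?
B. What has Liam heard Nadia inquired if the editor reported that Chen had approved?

In B, the wh-phrase is extracted from inside a wh-island (introduced by "if"), which blocks movement.
In A, the extraction path crosses only that-complement boundaries, which are transparent.
So A is grammatical.

A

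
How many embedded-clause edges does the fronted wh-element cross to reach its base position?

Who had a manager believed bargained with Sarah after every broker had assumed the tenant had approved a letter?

"who" is extracted from the subject of "bargained".
Boundaries crossed, outermost first: [Ø] — 1 in total.

1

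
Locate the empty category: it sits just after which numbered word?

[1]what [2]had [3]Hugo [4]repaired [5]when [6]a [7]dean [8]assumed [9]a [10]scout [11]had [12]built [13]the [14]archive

The displaced element is "what" (word 1).
It functions as the direct object of "repaired", so the gap sits immediately after word 4 ("repaired").
Base order: Hugo had repaired what when a dean assumed a scout had built the archive.

4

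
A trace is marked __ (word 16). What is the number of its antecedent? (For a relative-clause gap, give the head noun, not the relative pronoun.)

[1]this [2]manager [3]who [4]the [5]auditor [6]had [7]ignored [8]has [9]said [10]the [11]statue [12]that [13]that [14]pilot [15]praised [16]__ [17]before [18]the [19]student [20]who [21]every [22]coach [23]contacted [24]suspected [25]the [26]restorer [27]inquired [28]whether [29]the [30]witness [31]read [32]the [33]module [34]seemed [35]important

The gap at 16 is the object of "praised", inside a relative clause.
The relative pronoun is "that" (word 12); it is bound by the head noun immediately before it.
Its filler is the head noun "statue", at word 11.

11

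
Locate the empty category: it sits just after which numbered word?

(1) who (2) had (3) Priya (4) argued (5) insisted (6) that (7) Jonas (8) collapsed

The displaced element is "who" (word 1).
It is linked across 1 clause boundary (Ø).
It functions as the subject of "insisted", so the gap sits immediately after word 4 ("argued").
Base order: Priya had argued who insisted that Jonas collapsed.

4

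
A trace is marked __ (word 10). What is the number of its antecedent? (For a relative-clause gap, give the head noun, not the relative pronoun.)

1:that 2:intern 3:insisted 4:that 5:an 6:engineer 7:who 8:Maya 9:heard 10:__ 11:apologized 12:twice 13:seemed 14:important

6

The gap at 10 is the subject of "apologized", inside a relative clause.
The relative pronoun is "who" (word 7); it is bound by the head noun immediately before it.
Its filler is the head noun "engineer", at word 6.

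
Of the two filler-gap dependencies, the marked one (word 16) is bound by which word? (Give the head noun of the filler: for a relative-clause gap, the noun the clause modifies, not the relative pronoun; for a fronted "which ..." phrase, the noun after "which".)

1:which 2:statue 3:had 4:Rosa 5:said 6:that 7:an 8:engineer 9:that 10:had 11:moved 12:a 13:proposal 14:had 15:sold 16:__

The marked gap is the direct object of "sold".
Its filler is the fronted wh-phrase "which statue", at word 2.
(The other dependency links word 8 to a gap after word 9.)

2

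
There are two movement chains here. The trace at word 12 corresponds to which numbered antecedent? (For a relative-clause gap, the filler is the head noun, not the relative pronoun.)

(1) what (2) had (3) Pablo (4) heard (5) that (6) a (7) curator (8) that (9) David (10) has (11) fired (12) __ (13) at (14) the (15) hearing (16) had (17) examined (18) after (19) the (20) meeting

7

The marked gap is inside the relative clause, the direct object of "fired".
Its filler is the head noun "curator" (via "that"), at word 7.
(The other dependency links word 1 to a gap after word 17.)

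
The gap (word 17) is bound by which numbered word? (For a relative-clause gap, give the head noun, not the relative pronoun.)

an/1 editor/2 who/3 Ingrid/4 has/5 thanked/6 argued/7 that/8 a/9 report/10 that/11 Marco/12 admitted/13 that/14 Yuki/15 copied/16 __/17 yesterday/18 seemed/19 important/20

10

The gap at 17 is the object of "copied", inside a relative clause.
The relative pronoun is "that" (word 11); it is bound by the head noun immediately before it.
Its filler is the head noun "report", at word 10.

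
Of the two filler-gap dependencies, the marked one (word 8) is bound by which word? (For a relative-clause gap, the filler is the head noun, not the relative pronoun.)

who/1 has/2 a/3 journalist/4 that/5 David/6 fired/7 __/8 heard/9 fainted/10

4

The marked gap is inside the relative clause, the direct object of "fired".
Its filler is the head noun "journalist" (via "that"), at word 4.
(The other dependency links word 1 to a gap after word 9.)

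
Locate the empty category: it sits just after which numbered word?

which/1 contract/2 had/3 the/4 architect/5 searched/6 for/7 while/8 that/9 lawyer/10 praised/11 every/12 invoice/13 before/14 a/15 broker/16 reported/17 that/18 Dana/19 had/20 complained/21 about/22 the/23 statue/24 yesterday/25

The displaced element is "which contract" (word 2).
It functions as the object of the preposition "for" of "searched", so the gap sits immediately after word 7 ("for").
Base order: The architect had searched for which contract while that lawyer praised every invoice before a broker reported that Dana had complained about the statue yesterday.

7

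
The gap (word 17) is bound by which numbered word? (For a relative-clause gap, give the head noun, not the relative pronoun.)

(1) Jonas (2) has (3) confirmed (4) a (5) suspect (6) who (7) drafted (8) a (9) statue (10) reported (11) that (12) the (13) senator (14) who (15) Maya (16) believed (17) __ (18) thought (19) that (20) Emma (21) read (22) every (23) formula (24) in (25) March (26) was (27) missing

13

The gap at 17 is the subject of "thought", inside a relative clause.
The relative pronoun is "who" (word 14); it is bound by the head noun immediately before it.
Its filler is the head noun "senator", at word 13.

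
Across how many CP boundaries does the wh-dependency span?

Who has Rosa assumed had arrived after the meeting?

"who" is extracted from the subject of "arrived".
Boundaries crossed, outermost first: [Ø] — 1 in total.

1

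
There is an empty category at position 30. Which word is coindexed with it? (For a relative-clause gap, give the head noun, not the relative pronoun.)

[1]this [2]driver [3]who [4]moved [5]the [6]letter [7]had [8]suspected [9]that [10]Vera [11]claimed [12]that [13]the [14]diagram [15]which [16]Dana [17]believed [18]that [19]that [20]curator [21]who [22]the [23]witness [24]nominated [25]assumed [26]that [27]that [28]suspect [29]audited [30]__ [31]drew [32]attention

14

The gap at 30 is the object of "audited", inside a relative clause.
The relative pronoun is "which" (word 15); it is bound by the head noun immediately before it.
Its filler is the head noun "diagram", at word 14.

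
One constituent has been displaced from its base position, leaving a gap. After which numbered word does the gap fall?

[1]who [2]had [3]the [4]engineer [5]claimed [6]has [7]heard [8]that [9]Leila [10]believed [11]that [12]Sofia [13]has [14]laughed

The displaced element is "who" (word 1).
It is linked across 1 clause boundary (Ø).
It functions as the subject of "heard", so the gap sits immediately after word 5 ("claimed").
Base order: The engineer had claimed that who has heard that Leila believed that Sofia has laughed.

5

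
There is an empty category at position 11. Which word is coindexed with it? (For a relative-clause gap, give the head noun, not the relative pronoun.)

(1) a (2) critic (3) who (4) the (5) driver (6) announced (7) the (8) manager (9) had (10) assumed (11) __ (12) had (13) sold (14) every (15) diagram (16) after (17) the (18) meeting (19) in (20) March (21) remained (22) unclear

The gap at 11 is the subject of "sold", inside a relative clause.
The relative pronoun is "who" (word 3); it is bound by the head noun immediately before it.
Its filler is the head noun "critic", at word 2.

2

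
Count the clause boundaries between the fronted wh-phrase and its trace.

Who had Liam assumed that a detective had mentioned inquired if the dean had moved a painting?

2

"who" is extracted from the subject of "inquired".
Boundaries crossed, outermost first: [that], [Ø] — 2 in total.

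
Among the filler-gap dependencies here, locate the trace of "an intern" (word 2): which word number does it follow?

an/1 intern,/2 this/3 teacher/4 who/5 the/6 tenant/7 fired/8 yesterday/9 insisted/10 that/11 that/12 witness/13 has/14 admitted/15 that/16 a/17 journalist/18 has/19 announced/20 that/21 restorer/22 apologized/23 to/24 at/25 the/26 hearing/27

24

The displaced element is "an intern" (word 2).
It is linked across 3 clause boundaries (that → that → Ø).
It functions as the object of the preposition "to" of "apologized", so the gap sits immediately after word 24 ("to").
Base order: This teacher who the tenant fired yesterday insisted that that witness has admitted that a journalist has announced that restorer apologized to an intern at the hearing.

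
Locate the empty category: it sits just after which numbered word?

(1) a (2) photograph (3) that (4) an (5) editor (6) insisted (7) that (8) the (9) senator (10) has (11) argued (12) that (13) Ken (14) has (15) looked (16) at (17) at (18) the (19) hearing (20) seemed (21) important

The displaced element is "a photograph" (word 2).
It is linked across 2 clause boundaries (that → that).
It functions as the object of the preposition "at" of "looked", so the gap sits immediately after word 16 ("at").
Base order: An editor insisted that the senator has argued that Ken has looked at a photograph at the hearing.

16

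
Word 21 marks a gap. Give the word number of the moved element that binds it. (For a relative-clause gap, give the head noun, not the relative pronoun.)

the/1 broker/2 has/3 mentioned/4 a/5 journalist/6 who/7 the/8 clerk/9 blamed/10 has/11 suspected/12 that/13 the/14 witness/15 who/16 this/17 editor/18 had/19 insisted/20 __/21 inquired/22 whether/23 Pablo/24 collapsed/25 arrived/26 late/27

The gap at 21 is the subject of "inquired", inside a relative clause.
The relative pronoun is "who" (word 16); it is bound by the head noun immediately before it.
Its filler is the head noun "witness", at word 15.

15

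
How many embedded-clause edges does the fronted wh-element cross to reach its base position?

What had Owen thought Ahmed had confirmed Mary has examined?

2

"what" is extracted from the object of "examined".
Boundaries crossed, outermost first: [Ø], [Ø] — 2 in total.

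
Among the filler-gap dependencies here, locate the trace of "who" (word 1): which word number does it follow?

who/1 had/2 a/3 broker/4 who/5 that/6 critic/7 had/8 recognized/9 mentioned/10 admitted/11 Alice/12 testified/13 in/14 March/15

The displaced element is "who" (word 1).
It is linked across 1 clause boundary (Ø).
It functions as the subject of "admitted", so the gap sits immediately after word 10 ("mentioned").
Base order: A broker who that critic had recognized had mentioned that who admitted Alice testified in March.

10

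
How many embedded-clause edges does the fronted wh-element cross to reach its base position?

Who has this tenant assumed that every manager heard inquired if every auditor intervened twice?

2

"who" is extracted from the subject of "inquired".
Boundaries crossed, outermost first: [that], [Ø] — 2 in total.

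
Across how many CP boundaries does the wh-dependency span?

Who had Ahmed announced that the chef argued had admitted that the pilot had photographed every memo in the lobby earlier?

"who" is extracted from the subject of "admitted".
Boundaries crossed, outermost first: [that], [Ø] — 2 in total.

2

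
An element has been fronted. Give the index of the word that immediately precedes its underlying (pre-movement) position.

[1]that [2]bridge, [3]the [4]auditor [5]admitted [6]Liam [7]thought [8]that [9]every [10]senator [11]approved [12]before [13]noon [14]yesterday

The displaced element is "that bridge" (word 2).
It is linked across 2 clause boundaries (Ø → that).
It functions as the direct object of "approved", so the gap sits immediately after word 11 ("approved").
Base order: The auditor admitted Liam thought that every senator approved that bridge before noon yesterday.

11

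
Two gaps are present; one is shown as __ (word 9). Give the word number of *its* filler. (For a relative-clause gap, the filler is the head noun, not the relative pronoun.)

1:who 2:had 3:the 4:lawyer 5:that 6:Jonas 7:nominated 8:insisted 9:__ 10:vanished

The marked gap is the subject of "vanished".
Its filler is the fronted wh-phrase "who", at word 1.
(The other dependency links word 4 to a gap after word 7.)

1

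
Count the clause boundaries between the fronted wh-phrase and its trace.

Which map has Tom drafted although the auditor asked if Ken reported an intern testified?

"which map" originates inside the matrix clause — no clause boundary is crossed.

0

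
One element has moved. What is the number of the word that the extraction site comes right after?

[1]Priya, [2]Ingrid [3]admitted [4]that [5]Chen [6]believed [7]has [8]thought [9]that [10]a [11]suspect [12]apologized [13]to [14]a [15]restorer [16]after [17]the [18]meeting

6

The displaced element is "Priya" (word 1).
It is linked across 2 clause boundaries (that → Ø).
It functions as the subject of "thought", so the gap sits immediately after word 6 ("believed").
Base order: Ingrid admitted that Chen believed that Priya has thought that a suspect apologized to a restorer after the meeting.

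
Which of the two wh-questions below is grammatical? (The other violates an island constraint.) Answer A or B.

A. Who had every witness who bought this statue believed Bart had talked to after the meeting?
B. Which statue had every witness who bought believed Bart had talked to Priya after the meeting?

A

In B, the wh-phrase is extracted from inside a complex-NP island (relative clause) (introduced by "who"), which blocks movement.
In A, the extraction path crosses only that-complement boundaries, which are transparent.
So A is grammatical.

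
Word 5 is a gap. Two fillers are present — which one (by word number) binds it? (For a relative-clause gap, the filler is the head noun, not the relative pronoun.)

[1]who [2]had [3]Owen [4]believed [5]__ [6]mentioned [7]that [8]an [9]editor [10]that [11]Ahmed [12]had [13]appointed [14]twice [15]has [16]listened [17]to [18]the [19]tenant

The marked gap is the subject of "mentioned".
Its filler is the fronted wh-phrase "who", at word 1.
(The other dependency links word 9 to a gap after word 13.)

1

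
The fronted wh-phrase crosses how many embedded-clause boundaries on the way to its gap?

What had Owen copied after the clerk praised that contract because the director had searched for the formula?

0

"what" originates inside the matrix clause — no clause boundary is crossed.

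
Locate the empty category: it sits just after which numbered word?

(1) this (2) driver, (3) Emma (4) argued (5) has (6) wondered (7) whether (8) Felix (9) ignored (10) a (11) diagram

4

The displaced element is "this driver" (word 2).
It is linked across 1 clause boundary (Ø).
It functions as the subject of "wondered", so the gap sits immediately after word 4 ("argued").
Base order: Emma argued that this driver has wondered whether Felix ignored a diagram.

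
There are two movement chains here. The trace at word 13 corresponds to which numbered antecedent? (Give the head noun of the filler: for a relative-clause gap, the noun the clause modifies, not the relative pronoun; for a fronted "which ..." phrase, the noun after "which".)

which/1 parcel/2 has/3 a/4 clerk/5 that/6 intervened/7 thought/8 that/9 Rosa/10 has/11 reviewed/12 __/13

2

The marked gap is the direct object of "reviewed".
Its filler is the fronted wh-phrase "which parcel", at word 2.
(The other dependency links word 5 to a gap after word 6.)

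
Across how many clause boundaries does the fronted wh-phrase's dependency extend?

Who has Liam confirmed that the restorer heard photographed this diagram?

"who" is extracted from the subject of "photographed".
Boundaries crossed, outermost first: [that], [Ø] — 2 in total.

2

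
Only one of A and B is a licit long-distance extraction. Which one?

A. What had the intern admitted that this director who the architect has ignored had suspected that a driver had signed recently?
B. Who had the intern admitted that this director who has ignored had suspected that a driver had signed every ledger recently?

A

In B, the wh-phrase is extracted from inside a complex-NP island (relative clause) (introduced by "who"), which blocks movement.
In A, the extraction path crosses only that-complement boundaries, which are transparent.
So A is grammatical.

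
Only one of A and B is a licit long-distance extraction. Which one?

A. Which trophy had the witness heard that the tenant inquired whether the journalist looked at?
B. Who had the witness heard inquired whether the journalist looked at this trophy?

In A, the wh-phrase is extracted from inside a wh-island (introduced by "whether"), which blocks movement.
In B, the extraction path crosses only that-complement boundaries, which are transparent.
So B is grammatical.

B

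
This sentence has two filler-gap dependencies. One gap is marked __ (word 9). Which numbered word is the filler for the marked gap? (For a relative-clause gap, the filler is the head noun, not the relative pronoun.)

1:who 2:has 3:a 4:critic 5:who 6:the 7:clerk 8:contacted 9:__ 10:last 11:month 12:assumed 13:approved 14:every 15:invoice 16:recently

4

The marked gap is inside the relative clause, the direct object of "contacted".
Its filler is the head noun "critic" (via "who"), at word 4.
(The other dependency links word 1 to a gap after word 12.)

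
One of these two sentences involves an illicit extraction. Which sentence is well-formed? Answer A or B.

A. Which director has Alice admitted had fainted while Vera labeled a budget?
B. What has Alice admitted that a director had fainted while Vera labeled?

In B, the wh-phrase is extracted from inside an adjunct island (introduced by "while"), which blocks movement.
In A, the extraction path crosses only that-complement boundaries, which are transparent.
So A is grammatical.

A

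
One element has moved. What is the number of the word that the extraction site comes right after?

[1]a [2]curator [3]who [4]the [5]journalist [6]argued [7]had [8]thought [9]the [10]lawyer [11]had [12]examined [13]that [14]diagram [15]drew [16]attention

The displaced element is "a curator" (word 2).
It is linked across 1 clause boundary (Ø).
It functions as the subject of "thought", so the gap sits immediately after word 6 ("argued").
Base order: The journalist argued that a curator had thought the lawyer had examined that diagram.

6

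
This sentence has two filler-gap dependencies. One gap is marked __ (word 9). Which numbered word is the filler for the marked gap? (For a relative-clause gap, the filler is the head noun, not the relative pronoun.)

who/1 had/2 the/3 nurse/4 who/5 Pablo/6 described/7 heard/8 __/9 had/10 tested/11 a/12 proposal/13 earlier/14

1

The marked gap is the subject of "tested".
Its filler is the fronted wh-phrase "who", at word 1.
(The other dependency links word 4 to a gap after word 7.)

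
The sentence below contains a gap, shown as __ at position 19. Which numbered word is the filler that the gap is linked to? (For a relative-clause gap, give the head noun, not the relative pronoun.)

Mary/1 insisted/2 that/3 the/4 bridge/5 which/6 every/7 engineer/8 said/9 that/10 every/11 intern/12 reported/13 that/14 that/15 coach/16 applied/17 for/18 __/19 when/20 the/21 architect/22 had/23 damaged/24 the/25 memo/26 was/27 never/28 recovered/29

The gap at 19 is the prepositional object of "applied", inside a relative clause.
The relative pronoun is "which" (word 6); it is bound by the head noun immediately before it.
Its filler is the head noun "bridge", at word 5.

5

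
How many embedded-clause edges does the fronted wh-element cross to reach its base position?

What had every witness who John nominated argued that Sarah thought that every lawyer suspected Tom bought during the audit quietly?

"what" is extracted from the object of "bought".
Boundaries crossed, outermost first: [that], [that], [Ø] — 3 in total.

3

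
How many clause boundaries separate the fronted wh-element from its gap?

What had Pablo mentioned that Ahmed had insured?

"what" is extracted from the object of "insured".
Boundaries crossed, outermost first: [that] — 1 in total.

1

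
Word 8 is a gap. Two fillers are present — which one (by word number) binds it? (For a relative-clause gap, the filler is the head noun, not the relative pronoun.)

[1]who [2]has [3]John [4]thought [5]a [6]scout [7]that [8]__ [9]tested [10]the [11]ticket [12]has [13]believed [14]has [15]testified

The marked gap is inside the relative clause, the subject of "tested".
Its filler is the head noun "scout" (via "that"), at word 6.
(The other dependency links word 1 to a gap after word 13.)

6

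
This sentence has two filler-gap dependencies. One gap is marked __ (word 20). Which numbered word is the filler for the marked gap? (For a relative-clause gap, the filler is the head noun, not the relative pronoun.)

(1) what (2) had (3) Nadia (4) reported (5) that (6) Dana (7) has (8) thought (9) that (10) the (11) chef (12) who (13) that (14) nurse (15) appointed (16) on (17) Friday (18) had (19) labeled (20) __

The marked gap is the direct object of "labeled".
Its filler is the fronted wh-phrase "what", at word 1.
(The other dependency links word 11 to a gap after word 15.)

1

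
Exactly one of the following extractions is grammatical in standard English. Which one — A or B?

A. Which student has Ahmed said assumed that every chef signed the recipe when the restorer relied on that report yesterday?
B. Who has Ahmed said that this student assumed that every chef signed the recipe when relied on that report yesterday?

In B, the wh-phrase is extracted from inside an adjunct island (introduced by "when"), which blocks movement.
In A, the extraction path crosses only that-complement boundaries, which are transparent.
So A is grammatical.

A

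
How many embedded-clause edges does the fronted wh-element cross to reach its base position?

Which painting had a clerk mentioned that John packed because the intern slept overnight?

"which painting" is extracted from the object of "packed".
Boundaries crossed, outermost first: [that] — 1 in total.

1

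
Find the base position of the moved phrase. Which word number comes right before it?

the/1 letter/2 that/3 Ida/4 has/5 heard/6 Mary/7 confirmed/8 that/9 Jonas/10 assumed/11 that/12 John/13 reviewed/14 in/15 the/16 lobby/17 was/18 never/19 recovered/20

14

The displaced element is "the letter" (word 2).
It is linked across 3 clause boundaries (Ø → that → that).
It functions as the direct object of "reviewed", so the gap sits immediately after word 14 ("reviewed").
Base order: Ida has heard Mary confirmed that Jonas assumed that John reviewed the letter in the lobby.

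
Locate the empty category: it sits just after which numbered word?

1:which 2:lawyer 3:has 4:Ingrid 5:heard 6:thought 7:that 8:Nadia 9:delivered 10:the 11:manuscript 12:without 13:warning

5

The displaced element is "which lawyer" (word 2).
It is linked across 1 clause boundary (Ø).
It functions as the subject of "thought", so the gap sits immediately after word 5 ("heard").
Base order: Ingrid has heard that which lawyer thought that Nadia delivered the manuscript without warning.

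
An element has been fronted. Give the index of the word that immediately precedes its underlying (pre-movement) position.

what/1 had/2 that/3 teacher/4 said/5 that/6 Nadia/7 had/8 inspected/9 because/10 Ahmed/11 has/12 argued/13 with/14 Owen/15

9

The displaced element is "what" (word 1).
It is linked across 1 clause boundary (that).
It functions as the direct object of "inspected", so the gap sits immediately after word 9 ("inspected").
Base order: That teacher had said that Nadia had inspected what because Ahmed has argued with Owen.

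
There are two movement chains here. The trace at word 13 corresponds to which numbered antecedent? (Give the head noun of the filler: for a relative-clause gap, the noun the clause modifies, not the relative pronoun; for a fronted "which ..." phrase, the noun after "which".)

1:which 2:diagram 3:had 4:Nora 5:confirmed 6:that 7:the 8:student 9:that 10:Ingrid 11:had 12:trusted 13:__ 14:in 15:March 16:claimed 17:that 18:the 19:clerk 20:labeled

The marked gap is inside the relative clause, the direct object of "trusted".
Its filler is the head noun "student" (via "that"), at word 8.
(The other dependency links word 2 to a gap after word 20.)

8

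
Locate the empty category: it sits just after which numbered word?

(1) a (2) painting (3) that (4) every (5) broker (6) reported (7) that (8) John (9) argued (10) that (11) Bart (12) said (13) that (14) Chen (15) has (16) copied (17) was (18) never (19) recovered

16

The displaced element is "a painting" (word 2).
It is linked across 3 clause boundaries (that → that → that).
It functions as the direct object of "copied", so the gap sits immediately after word 16 ("copied").
Base order: Every broker reported that John argued that Bart said that Chen has copied a painting.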